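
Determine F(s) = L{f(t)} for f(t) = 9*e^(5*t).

F(s) = 9/(s - 5)

L{9} = 9/s.
By the first shifting theorem, multiplying by e^(5t) replaces s with s - 5.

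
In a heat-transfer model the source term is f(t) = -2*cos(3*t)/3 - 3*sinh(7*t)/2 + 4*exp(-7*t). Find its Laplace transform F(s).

F(s) = -2*s/(3*(s^2 + 9)) - 21/(2*(s^2 - 49)) + 4/(s + 7)

By linearity of the Laplace transform, transform each term separately.
(-2/3)·[L{cos(3t)} = s/(s^2 + 9)]; (4)·[L{e^(-7t)} = 1/(s + 7)]; (-3/2)·[L{sinh(7t)} = 7/(s^2 - 49)].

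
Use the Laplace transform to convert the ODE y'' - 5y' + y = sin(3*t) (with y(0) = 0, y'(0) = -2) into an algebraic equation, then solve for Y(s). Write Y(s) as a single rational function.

Y(s) = (-2*s^2 - 15)/(s^4 - 5*s^3 + 10*s^2 - 45*s + 9)

Transform both sides with L{·}.
With L{y''} = s^2 Y - s·y(0) - y'(0) and L{y'} = sY - y(0), with y(0) = 0, y'(0) = -2: the LHS transforms to (s^2 - 5*s + 1)Y - (-2).
The right side is L{sin(3*t)} = 3/(s^2 + 9).
So (s^2 - 5*s + 1)Y = 3/(s^2 + 9) + (-2).
Divide through and combine into a single rational function.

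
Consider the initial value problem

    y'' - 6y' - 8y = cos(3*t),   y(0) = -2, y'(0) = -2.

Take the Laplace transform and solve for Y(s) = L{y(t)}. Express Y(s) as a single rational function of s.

Y(s) = (-2*s^3 + 10*s^2 - 17*s + 90)/(s^4 - 6*s^3 + s^2 - 54*s - 72)

Laplace-transform each side.
Using L{y''} = s^2 Y - s·y(0) - y'(0) and L{y'} = sY - y(0), with y(0) = -2, y'(0) = -2, the left side becomes (s^2 - 6*s - 8)Y - (-2*s + 10).
The right side is L{cos(3*t)} = s/(s^2 + 9).
So (s^2 - 6*s - 8)Y = s/(s^2 + 9) + (-2*s + 10).
Isolate Y and clear denominators.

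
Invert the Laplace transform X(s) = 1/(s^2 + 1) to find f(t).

Since L{sin(t)} = 1/(s^2 + 1), the inverse is sin(t).

f(t) = sin(t)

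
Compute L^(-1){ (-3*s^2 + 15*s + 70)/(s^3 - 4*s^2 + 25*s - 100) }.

Factor the denominator: s^3 - 4*s^2 + 25*s - 100 = (s - 4)*(s^2 + 25).
Partial fraction decomposition gives [2/(s - 4)] + [-5*s/(s^2 + 25)] + [-5/(s^2 + 25)].
Invert each term: 2/(s - 4) ↔ 2e^(4t); -5·s/(s^2 + 25) ↔ -5cos(5t); -1·5/(s^2 + 25) ↔ -sin(5t).

2*exp(4*t) - sin(5*t) - 5*cos(5*t)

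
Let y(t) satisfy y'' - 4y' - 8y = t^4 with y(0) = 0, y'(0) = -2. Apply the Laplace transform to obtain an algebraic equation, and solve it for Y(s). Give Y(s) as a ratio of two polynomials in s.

Transform both sides with L{·}.
With L{y''} = s^2 Y - s·y(0) - y'(0) and L{y'} = sY - y(0), with y(0) = 0, y'(0) = -2: the LHS transforms to (s^2 - 4*s - 8)Y - (-2).
The right side is L{t^4} = 24/s^5.
So (s^2 - 4*s - 8)Y = 24/s^5 + (-2).
Solve for Y(s) and write it as one ratio of polynomials.

Y(s) = (-2*s^5 + 24)/(s^7 - 4*s^6 - 8*s^5)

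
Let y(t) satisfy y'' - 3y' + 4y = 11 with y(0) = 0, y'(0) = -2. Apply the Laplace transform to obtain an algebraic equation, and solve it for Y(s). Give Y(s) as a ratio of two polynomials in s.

Transform both sides with L{·}.
The derivative rules (L{y''} = s^2 Y - s·y(0) - y'(0) and L{y'} = sY - y(0), with y(0) = 0, y'(0) = -2) turn the left side into (s^2 - 3*s + 4)Y - (-2).
The right side is L{11} = 11/s.
So (s^2 - 3*s + 4)Y = 11/s + (-2).
Solve for Y(s) and write it as one ratio of polynomials.

Y(s) = (-2*s + 11)/(s^3 - 3*s^2 + 4*s)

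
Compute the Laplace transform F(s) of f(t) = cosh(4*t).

F(s) = s/(s^2 - 16)

L{cosh(4t)} = s/(s^2 - 16).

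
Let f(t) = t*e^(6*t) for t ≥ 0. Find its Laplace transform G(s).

L{e^(6t)} = 1/(s - 6).
Then apply L{t·g(t)} = -d/ds[H(s)] with H(s) = 1/(s - 6):
differentiating 1 time and applying the sign gives (s - 6)^(-2).

G(s) = (s - 6)^(-2)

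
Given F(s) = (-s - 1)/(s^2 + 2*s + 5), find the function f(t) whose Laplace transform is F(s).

f(t) = -exp(-t)*cos(2*t)

Rewrite the denominator: s^2 + 2*s + 5 = (s + 1)^2 + 4.
The form in (s + 1) signals a first-shifting-theorem factor e^(-t).
Since L{cos(2t)} = s/(s^2 + 4), the inverse is e^(-t)*cos(2*t), scaled by -1.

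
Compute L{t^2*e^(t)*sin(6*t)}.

36*(s^2 - 2*s - 11)/(s^2 - 2*s + 37)^3

L{sin(6t)} = 6/(s^2 + 36).
Multiplying by e^(t) shifts s → s - 1, so L{e^(t)*sin(6*t)} = 6/((s - 1)^2 + 36).
Then apply L{t^2·g(t)} = (-1)^2 d^2/ds^2[G(s)] with G(s) = 6/((s - 1)^2 + 36):
differentiating 2 times and applying the sign gives 36*(s^2 - 2*s - 11)/(s^2 - 2*s + 37)^3.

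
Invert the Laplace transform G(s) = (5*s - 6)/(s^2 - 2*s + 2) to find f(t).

Complete the square in the denominator: s^2 - 2*s + 2 = (s - 1)^2 + 1^2.
Split the numerator to match: 5*s - 6 = 5·(s - 1) - 1·1.
Invert each term: 5·(s - 1)/((s - 1)^2 + 1) ↔ 5e^(t)cos(t); -1·1/((s - 1)^2 + 1) ↔ -e^(t)sin(t).

f(t) = -exp(t)*sin(t) + 5*exp(t)*cos(t)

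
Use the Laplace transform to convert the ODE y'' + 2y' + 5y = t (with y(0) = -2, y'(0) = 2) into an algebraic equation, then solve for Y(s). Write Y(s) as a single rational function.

Transform both sides with L{·}.
Using L{y''} = s^2 Y - s·y(0) - y'(0) and L{y'} = sY - y(0), with y(0) = -2, y'(0) = 2, the left side becomes (s^2 + 2*s + 5)Y - (-2*s - 2).
The right side is L{t} = s^(-2).
So (s^2 + 2*s + 5)Y = s^(-2) + (-2*s - 2).
Solve for Y(s) and write it as one ratio of polynomials.

Y(s) = (-2*s^3 - 2*s^2 + 1)/(s^4 + 2*s^3 + 5*s^2)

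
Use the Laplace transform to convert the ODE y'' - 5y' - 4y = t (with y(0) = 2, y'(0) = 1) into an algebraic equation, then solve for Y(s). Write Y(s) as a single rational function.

Y(s) = (2*s^3 - 9*s^2 + 1)/(s^4 - 5*s^3 - 4*s^2)

Transform both sides with L{·}.
Using L{y''} = s^2 Y - s·y(0) - y'(0) and L{y'} = sY - y(0), with y(0) = 2, y'(0) = 1, the left side becomes (s^2 - 5*s - 4)Y - (2*s - 9).
The right side is L{t} = s^(-2).
So (s^2 - 5*s - 4)Y = s^(-2) + (2*s - 9).
Isolate Y and clear denominators.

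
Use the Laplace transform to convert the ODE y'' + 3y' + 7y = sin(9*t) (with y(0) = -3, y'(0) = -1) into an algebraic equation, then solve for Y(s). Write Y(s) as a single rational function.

Y(s) = (-3*s^3 - 10*s^2 - 243*s - 801)/(s^4 + 3*s^3 + 88*s^2 + 243*s + 567)

Laplace-transform each side.
The derivative rules (L{y''} = s^2 Y - s·y(0) - y'(0) and L{y'} = sY - y(0), with y(0) = -3, y'(0) = -1) turn the left side into (s^2 + 3*s + 7)Y - (-3*s - 10).
The right side is L{sin(9*t)} = 9/(s^2 + 81).
So (s^2 + 3*s + 7)Y = 9/(s^2 + 81) + (-3*s - 10).
Divide through and combine into a single rational function.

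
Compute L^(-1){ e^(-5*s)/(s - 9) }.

The factor e^(-5s) signals a time shift by c = 5 (second shifting theorem).
L{e^(9t)} = 1/(s - 9), so L^-1{1/(s - 9)} = e^(9*t).
Hence the inverse is u(t - 5) times that function evaluated at t - 5.

Heaviside(t - 5)*(exp(9*t - 45))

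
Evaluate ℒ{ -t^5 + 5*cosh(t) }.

5*s/(s^2 - 1) - 120/s^6

Apply the Laplace transform termwise.
(5)·[L{cosh(t)} = s/(s^2 - 1)]; (-1)·[L{t^5} = 5!/s^6 = 120/s^6].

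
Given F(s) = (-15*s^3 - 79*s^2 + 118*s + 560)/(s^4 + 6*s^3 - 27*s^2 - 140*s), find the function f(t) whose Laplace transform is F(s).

Factor the denominator: s^4 + 6*s^3 - 27*s^2 - 140*s = s*(s - 5)*(s + 4)*(s + 7).
Partial fraction decomposition gives [-4/(s + 7)] + [-5/(s - 5)] + [-4/s] + [-2/(s + 4)].
Invert each term: -4/(s + 7) ↔ -4e^(-7t); -5/(s - 5) ↔ -5e^(5t); -4/(s - 0) ↔ -4e^(0t); -2/(s + 4) ↔ -2e^(-4t).

f(t) = -5*exp(5*t) - 4 - 2*exp(-4*t) - 4*exp(-7*t)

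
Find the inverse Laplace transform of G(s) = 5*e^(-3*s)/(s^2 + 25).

Heaviside(t - 3)*(sin(5*t - 15))

The factor e^(-3s) signals a time shift by c = 3 (second shifting theorem).
L{sin(5t)} = 5/(s^2 + 25), so L^-1{5/(s^2 + 25)} = sin(5*t).
Hence the inverse is u(t - 3) times that function evaluated at t - 3.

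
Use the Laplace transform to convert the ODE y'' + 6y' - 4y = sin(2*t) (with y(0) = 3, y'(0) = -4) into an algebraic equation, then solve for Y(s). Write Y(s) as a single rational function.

Apply the Laplace transform to the equation.
Using L{y''} = s^2 Y - s·y(0) - y'(0) and L{y'} = sY - y(0), with y(0) = 3, y'(0) = -4, the left side becomes (s^2 + 6*s - 4)Y - (3*s + 14).
The right side is L{sin(2*t)} = 2/(s^2 + 4).
So (s^2 + 6*s - 4)Y = 2/(s^2 + 4) + (3*s + 14).
Divide through and combine into a single rational function.

Y(s) = (3*s^3 + 14*s^2 + 12*s + 58)/(s^4 + 6*s^3 + 24*s - 16)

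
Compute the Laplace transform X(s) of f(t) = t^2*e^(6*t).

L{e^(6t)} = 1/(s - 6).
Then apply L{t^2·g(t)} = (-1)^2 d^2/ds^2[G(s)] with G(s) = 1/(s - 6):
differentiating 2 times and applying the sign gives 2/(s - 6)^3.

X(s) = 2/(s - 6)^3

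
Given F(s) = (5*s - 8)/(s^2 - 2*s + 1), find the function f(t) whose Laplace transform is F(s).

Factor the denominator: s^2 - 2*s + 1 = (s - 1)^2.
Partial fraction decomposition gives [5/(s - 1)] + [-3/(s - 1)^2].
Invert each term: 5/(s - 1) ↔ 5e^(t); -3/(s - 1)^2 ↔ -3t·e^(t).

f(t) = -3*t*exp(t) + 5*exp(t)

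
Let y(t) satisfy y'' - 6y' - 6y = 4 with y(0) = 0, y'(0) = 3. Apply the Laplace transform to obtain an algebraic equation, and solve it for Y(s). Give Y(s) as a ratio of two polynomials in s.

Y(s) = (3*s + 4)/(s^3 - 6*s^2 - 6*s)

Transform both sides with L{·}.
Using L{y''} = s^2 Y - s·y(0) - y'(0) and L{y'} = sY - y(0), with y(0) = 0, y'(0) = 3, the left side becomes (s^2 - 6*s - 6)Y - (3).
The right side is L{4} = 4/s.
So (s^2 - 6*s - 6)Y = 4/s + (3).
Divide through and combine into a single rational function.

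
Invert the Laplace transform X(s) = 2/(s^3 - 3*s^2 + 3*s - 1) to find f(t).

f(t) = t^2*exp(t)

Rewrite the denominator: s^3 - 3*s^2 + 3*s - 1 = (s - 1)^3.
The form in (s - 1) signals a first-shifting-theorem factor e^(t).
Since L{t^2} = 2!/s^3 = 2/s^3, the inverse is t^2*exp(t).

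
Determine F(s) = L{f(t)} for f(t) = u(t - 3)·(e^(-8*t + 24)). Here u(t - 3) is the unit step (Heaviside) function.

By the second shifting theorem, L{u(t - c)·g(t - c)} = e^(-cs)·G(s) with c = 3 and G(s) = L{g(t)}.
L{e^(-8t)} = 1/(s + 8).

F(s) = exp(-3*s)/(s + 8)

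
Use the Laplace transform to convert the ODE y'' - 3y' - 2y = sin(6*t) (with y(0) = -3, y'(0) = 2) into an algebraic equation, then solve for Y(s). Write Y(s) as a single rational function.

Y(s) = (-3*s^3 + 11*s^2 - 108*s + 402)/(s^4 - 3*s^3 + 34*s^2 - 108*s - 72)

Transform both sides with L{·}.
The derivative rules (L{y''} = s^2 Y - s·y(0) - y'(0) and L{y'} = sY - y(0), with y(0) = -3, y'(0) = 2) turn the left side into (s^2 - 3*s - 2)Y - (-3*s + 11).
The right side is L{sin(6*t)} = 6/(s^2 + 36).
So (s^2 - 3*s - 2)Y = 6/(s^2 + 36) + (-3*s + 11).
Divide through and combine into a single rational function.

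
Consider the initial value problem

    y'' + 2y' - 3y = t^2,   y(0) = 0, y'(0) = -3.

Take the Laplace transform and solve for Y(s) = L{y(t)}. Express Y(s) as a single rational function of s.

Y(s) = (-3*s^3 + 2)/(s^5 + 2*s^4 - 3*s^3)

Laplace-transform each side.
The derivative rules (L{y''} = s^2 Y - s·y(0) - y'(0) and L{y'} = sY - y(0), with y(0) = 0, y'(0) = -3) turn the left side into (s^2 + 2*s - 3)Y - (-3).
The right side is L{t^2} = 2/s^3.
So (s^2 + 2*s - 3)Y = 2/s^3 + (-3).
Isolate Y and clear denominators.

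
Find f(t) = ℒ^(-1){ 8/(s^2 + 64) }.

Since L{sin(8t)} = 8/(s^2 + 64), the inverse is sin(8*t).

f(t) = sin(8*t)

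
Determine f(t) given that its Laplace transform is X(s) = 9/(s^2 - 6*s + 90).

Rewrite the denominator: s^2 - 6*s + 90 = (s - 3)^2 + 81.
The form in (s - 3) signals a first-shifting-theorem factor e^(3t).
Since L{sin(9t)} = 9/(s^2 + 81), the inverse is exp(3*t)*sin(9*t).

f(t) = exp(3*t)*sin(9*t)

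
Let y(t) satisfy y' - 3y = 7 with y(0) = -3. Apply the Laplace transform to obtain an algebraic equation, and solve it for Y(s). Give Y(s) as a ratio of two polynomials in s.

Apply the Laplace transform to the equation.
The derivative rules (L{y'} = sY - y(0) = sY - (-3)) turn the left side into (s - 3)Y - (-3).
The right side is L{7} = 7/s.
So (s - 3)Y = 7/s + (-3).
Solve for Y(s) and write it as one ratio of polynomials.

Y(s) = (-3*s + 7)/(s^2 - 3*s)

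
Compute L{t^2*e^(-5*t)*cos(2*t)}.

L{cos(2t)} = s/(s^2 + 4).
Multiplying by e^(-5t) shifts s → s + 5, so L{e^(-5*t)*cos(2*t)} = (s + 5)/((s + 5)^2 + 4).
Then apply L{t^2·g(t)} = (-1)^2 d^2/ds^2[H(s)] with H(s) = (s + 5)/((s + 5)^2 + 4):
differentiating 2 times and applying the sign gives 2*(s + 5)*(s^2 + 10*s + 13)/(s^2 + 10*s + 29)^3.

2*(s + 5)*(s^2 + 10*s + 13)/(s^2 + 10*s + 29)^3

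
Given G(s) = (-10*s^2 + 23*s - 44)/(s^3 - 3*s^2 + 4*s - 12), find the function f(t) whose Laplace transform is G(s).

f(t) = -5*exp(3*t) + 4*sin(2*t) - 5*cos(2*t)

Factor the denominator: s^3 - 3*s^2 + 4*s - 12 = (s - 3)*(s^2 + 4).
Partial fraction decomposition gives [-5/(s - 3)] + [-5*s/(s^2 + 4)] + [8/(s^2 + 4)].
Invert each term: -5/(s - 3) ↔ -5e^(3t); -5·s/(s^2 + 4) ↔ -5cos(2t); 4·2/(s^2 + 4) ↔ 4sin(2t).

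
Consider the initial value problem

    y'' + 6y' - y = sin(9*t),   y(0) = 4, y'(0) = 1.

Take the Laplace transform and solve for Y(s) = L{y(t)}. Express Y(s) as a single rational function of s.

Y(s) = (4*s^3 + 25*s^2 + 324*s + 2034)/(s^4 + 6*s^3 + 80*s^2 + 486*s - 81)

Apply the Laplace transform to the equation.
The derivative rules (L{y''} = s^2 Y - s·y(0) - y'(0) and L{y'} = sY - y(0), with y(0) = 4, y'(0) = 1) turn the left side into (s^2 + 6*s - 1)Y - (4*s + 25).
The right side is L{sin(9*t)} = 9/(s^2 + 81).
So (s^2 + 6*s - 1)Y = 9/(s^2 + 81) + (4*s + 25).
Divide through and combine into a single rational function.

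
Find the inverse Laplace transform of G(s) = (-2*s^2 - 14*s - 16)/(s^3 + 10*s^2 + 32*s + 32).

Factor the denominator: s^3 + 10*s^2 + 32*s + 32 = (s + 2)*(s + 4)^2.
Partial fraction decomposition gives [-3/(s + 4)] + [-4/(s + 4)^2] + [1/(s + 2)].
Invert each term: -3/(s + 4) ↔ -3e^(-4t); -4/(s + 4)^2 ↔ -4t·e^(-4t); 1/(s + 2) ↔ e^(-2t).

-4*t*exp(-4*t) + exp(-2*t) - 3*exp(-4*t)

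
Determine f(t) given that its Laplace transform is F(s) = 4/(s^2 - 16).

Since L{sinh(4t)} = 4/(s^2 - 16), the inverse is sinh(4*t).

f(t) = sinh(4*t)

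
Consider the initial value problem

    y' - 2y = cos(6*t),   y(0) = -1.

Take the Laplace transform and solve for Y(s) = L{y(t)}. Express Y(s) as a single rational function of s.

Y(s) = (-s^2 + s - 36)/(s^3 - 2*s^2 + 36*s - 72)

Apply the Laplace transform to the equation.
Using L{y'} = sY - y(0) = sY - (-1), the left side becomes (s - 2)Y - (-1).
The right side is L{cos(6*t)} = s/(s^2 + 36).
So (s - 2)Y = s/(s^2 + 36) + (-1).
Solve for Y(s) and write it as one ratio of polynomials.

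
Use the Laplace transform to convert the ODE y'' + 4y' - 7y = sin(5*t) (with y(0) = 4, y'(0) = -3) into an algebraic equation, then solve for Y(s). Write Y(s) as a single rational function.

Y(s) = (4*s^3 + 13*s^2 + 100*s + 330)/(s^4 + 4*s^3 + 18*s^2 + 100*s - 175)

Laplace-transform each side.
With L{y''} = s^2 Y - s·y(0) - y'(0) and L{y'} = sY - y(0), with y(0) = 4, y'(0) = -3: the LHS transforms to (s^2 + 4*s - 7)Y - (4*s + 13).
The right side is L{sin(5*t)} = 5/(s^2 + 25).
So (s^2 + 4*s - 7)Y = 5/(s^2 + 25) + (4*s + 13).
Divide through and combine into a single rational function.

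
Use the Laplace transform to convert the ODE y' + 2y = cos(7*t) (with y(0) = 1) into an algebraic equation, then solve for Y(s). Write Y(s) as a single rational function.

Y(s) = (s^2 + s + 49)/(s^3 + 2*s^2 + 49*s + 98)

Apply the Laplace transform to the equation.
With L{y'} = sY - y(0) = sY - 1: the LHS transforms to (s + 2)Y - (1).
The right side is L{cos(7*t)} = s/(s^2 + 49).
So (s + 2)Y = s/(s^2 + 49) + (1).
Isolate Y and clear denominators.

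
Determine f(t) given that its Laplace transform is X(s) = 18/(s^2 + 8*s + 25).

Rewrite the denominator: s^2 + 8*s + 25 = (s + 4)^2 + 9.
The form in (s + 4) signals a first-shifting-theorem factor e^(-4t).
Since L{sin(3t)} = 3/(s^2 + 9), the inverse is exp(-4*t)*sin(3*t), scaled by 6.

f(t) = 6*exp(-4*t)*sin(3*t)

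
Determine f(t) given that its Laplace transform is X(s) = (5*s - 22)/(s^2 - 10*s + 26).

f(t) = 3*exp(5*t)*sin(t) + 5*exp(5*t)*cos(t)

Complete the square in the denominator: s^2 - 10*s + 26 = (s - 5)^2 + 1^2.
Split the numerator to match: 5*s - 22 = 5·(s - 5) + 3·1.
Invert each term: 5·(s - 5)/((s - 5)^2 + 1) ↔ 5e^(5t)cos(t); 3·1/((s - 5)^2 + 1) ↔ 3e^(5t)sin(t).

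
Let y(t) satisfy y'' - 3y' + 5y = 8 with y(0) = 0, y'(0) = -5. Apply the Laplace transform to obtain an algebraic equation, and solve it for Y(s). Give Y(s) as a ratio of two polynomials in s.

Y(s) = (-5*s + 8)/(s^3 - 3*s^2 + 5*s)

Laplace-transform each side.
With L{y''} = s^2 Y - s·y(0) - y'(0) and L{y'} = sY - y(0), with y(0) = 0, y'(0) = -5: the LHS transforms to (s^2 - 3*s + 5)Y - (-5).
The right side is L{8} = 8/s.
So (s^2 - 3*s + 5)Y = 8/s + (-5).
Divide through and combine into a single rational function.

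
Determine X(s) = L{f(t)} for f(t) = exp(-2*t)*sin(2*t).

X(s) = 2/((s + 2)^2 + 4)

L{sin(2t)} = 2/(s^2 + 4).
By the first shifting theorem, multiplying by e^(-2t) replaces s with s + 2.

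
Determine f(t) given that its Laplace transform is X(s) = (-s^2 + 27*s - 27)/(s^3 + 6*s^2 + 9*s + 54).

Factor the denominator: s^3 + 6*s^2 + 9*s + 54 = (s + 6)*(s^2 + 9).
Partial fraction decomposition gives [-5/(s + 6)] + [4*s/(s^2 + 9)] + [3/(s^2 + 9)].
Invert each term: -5/(s + 6) ↔ -5e^(-6t); 4·s/(s^2 + 9) ↔ 4cos(3t); 1·3/(s^2 + 9) ↔ sin(3t).

f(t) = sin(3*t) + 4*cos(3*t) - 5*exp(-6*t)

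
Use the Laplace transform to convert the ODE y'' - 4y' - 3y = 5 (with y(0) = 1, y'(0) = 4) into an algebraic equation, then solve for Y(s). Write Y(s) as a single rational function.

Laplace-transform each side.
The derivative rules (L{y''} = s^2 Y - s·y(0) - y'(0) and L{y'} = sY - y(0), with y(0) = 1, y'(0) = 4) turn the left side into (s^2 - 4*s - 3)Y - (s).
The right side is L{5} = 5/s.
So (s^2 - 4*s - 3)Y = 5/s + (s).
Divide through and combine into a single rational function.

Y(s) = (s^2 + 5)/(s^3 - 4*s^2 - 3*s)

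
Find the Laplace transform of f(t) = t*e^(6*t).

L{e^(6t)} = 1/(s - 6).
Then apply L{t·g(t)} = -d/ds[G(s)] with G(s) = 1/(s - 6):
differentiating 1 time and applying the sign gives (s - 6)^(-2).

(s - 6)^(-2)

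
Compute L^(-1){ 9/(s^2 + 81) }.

sin(9*t)

Since L{sin(9t)} = 9/(s^2 + 81), the inverse is sin(9*t).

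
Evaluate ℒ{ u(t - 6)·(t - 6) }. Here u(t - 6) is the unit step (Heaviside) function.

exp(-6*s)/s^2

By the second shifting theorem, L{u(t - c)·g(t - c)} = e^(-cs)·H(s) with c = 6 and H(s) = L{g(t)}.
L{t} = 1!/s^2 = 1/s^2.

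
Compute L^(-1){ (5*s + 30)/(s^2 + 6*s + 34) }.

Complete the square in the denominator: s^2 + 6*s + 34 = (s + 3)^2 + 5^2.
Split the numerator to match: 5*s + 30 = 5·(s + 3) + 3·5.
Invert each term: 5·(s + 3)/((s + 3)^2 + 25) ↔ 5e^(-3t)cos(5t); 3·5/((s + 3)^2 + 25) ↔ 3e^(-3t)sin(5t).

3*exp(-3*t)*sin(5*t) + 5*exp(-3*t)*cos(5*t)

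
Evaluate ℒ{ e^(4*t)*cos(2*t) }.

(s - 4)/((s - 4)^2 + 4)

L{cos(2t)} = s/(s^2 + 4).
By the first shifting theorem, multiplying by e^(4t) replaces s with s - 4.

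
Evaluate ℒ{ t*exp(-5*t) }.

(s + 5)^(-2)

L{t} = 1!/s^2 = 1/s^2.
By the first shifting theorem, multiplying by e^(-5t) replaces s with s + 5.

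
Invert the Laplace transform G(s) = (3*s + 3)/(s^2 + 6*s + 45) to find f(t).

Complete the square in the denominator: s^2 + 6*s + 45 = (s + 3)^2 + 6^2.
Split the numerator to match: 3*s + 3 = 3·(s + 3) - 1·6.
Invert each term: 3·(s + 3)/((s + 3)^2 + 36) ↔ 3e^(-3t)cos(6t); -1·6/((s + 3)^2 + 36) ↔ -e^(-3t)sin(6t).

f(t) = -exp(-3*t)*sin(6*t) + 3*exp(-3*t)*cos(6*t)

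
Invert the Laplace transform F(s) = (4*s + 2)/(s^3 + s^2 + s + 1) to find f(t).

Factor the denominator: s^3 + s^2 + s + 1 = (s + 1)*(s^2 + 1).
Partial fraction decomposition gives [-1/(s + 1)] + [s/(s^2 + 1)] + [3/(s^2 + 1)].
Invert each term: -1/(s + 1) ↔ -e^(-t); 1·s/(s^2 + 1) ↔ cos(t); 3·1/(s^2 + 1) ↔ 3sin(t).

f(t) = 3*sin(t) + cos(t) - exp(-t)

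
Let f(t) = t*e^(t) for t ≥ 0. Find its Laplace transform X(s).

X(s) = (s - 1)^(-2)

L{e^(t)} = 1/(s - 1).
Then apply L{t·g(t)} = -d/ds[G(s)] with G(s) = 1/(s - 1):
differentiating 1 time and applying the sign gives (s - 1)^(-2).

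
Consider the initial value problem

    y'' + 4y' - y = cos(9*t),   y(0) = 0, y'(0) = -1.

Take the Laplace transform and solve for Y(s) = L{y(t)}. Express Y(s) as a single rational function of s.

Y(s) = (-s^2 + s - 81)/(s^4 + 4*s^3 + 80*s^2 + 324*s - 81)

Laplace-transform each side.
Using L{y''} = s^2 Y - s·y(0) - y'(0) and L{y'} = sY - y(0), with y(0) = 0, y'(0) = -1, the left side becomes (s^2 + 4*s - 1)Y - (-1).
The right side is L{cos(9*t)} = s/(s^2 + 81).
So (s^2 + 4*s - 1)Y = s/(s^2 + 81) + (-1).
Solve for Y(s) and write it as one ratio of polynomials.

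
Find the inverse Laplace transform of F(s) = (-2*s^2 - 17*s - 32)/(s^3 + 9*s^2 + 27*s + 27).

Factor the denominator: s^3 + 9*s^2 + 27*s + 27 = (s + 3)^3.
Partial fraction decomposition gives [-2/(s + 3)] + [-5/(s + 3)^2] + [(s + 3)^(-3)].
Invert each term: -2/(s + 3) ↔ -2e^(-3t); -5/(s + 3)^2 ↔ -5t·e^(-3t); 1/(s + 3)^3 ↔ (1/2)t^2·e^(-3t).

t^2*exp(-3*t)/2 - 5*t*exp(-3*t) - 2*exp(-3*t)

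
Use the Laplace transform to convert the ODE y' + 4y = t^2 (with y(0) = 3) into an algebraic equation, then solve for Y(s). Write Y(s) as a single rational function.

Y(s) = (3*s^3 + 2)/(s^4 + 4*s^3)

Laplace-transform each side.
Using L{y'} = sY - y(0) = sY - 3, the left side becomes (s + 4)Y - (3).
The right side is L{t^2} = 2/s^3.
So (s + 4)Y = 2/s^3 + (3).
Divide through and combine into a single rational function.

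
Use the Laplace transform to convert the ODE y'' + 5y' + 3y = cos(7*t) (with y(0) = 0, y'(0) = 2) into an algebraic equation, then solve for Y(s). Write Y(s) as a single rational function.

Y(s) = (2*s^2 + s + 98)/(s^4 + 5*s^3 + 52*s^2 + 245*s + 147)

Transform both sides with L{·}.
The derivative rules (L{y''} = s^2 Y - s·y(0) - y'(0) and L{y'} = sY - y(0), with y(0) = 0, y'(0) = 2) turn the left side into (s^2 + 5*s + 3)Y - (2).
The right side is L{cos(7*t)} = s/(s^2 + 49).
So (s^2 + 5*s + 3)Y = s/(s^2 + 49) + (2).
Isolate Y and clear denominators.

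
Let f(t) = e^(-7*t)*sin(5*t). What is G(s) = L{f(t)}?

G(s) = 5/((s + 7)^2 + 25)

L{sin(5t)} = 5/(s^2 + 25).
By the first shifting theorem, multiplying by e^(-7t) replaces s with s + 7.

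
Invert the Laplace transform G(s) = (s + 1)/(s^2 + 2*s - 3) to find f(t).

Rewrite the denominator: s^2 + 2*s - 3 = (s + 1)^2 - 4.
The form in (s + 1) signals a first-shifting-theorem factor e^(-t).
Since L{cosh(2t)} = s/(s^2 - 4), the inverse is e^(-t)*cosh(2*t).

f(t) = exp(-t)*cosh(2*t)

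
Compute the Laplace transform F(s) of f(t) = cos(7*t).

F(s) = s/(s^2 + 49)

L{cos(7t)} = s/(s^2 + 49).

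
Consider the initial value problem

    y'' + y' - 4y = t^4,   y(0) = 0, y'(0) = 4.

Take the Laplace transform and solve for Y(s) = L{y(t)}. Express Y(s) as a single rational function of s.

Transform both sides with L{·}.
Using L{y''} = s^2 Y - s·y(0) - y'(0) and L{y'} = sY - y(0), with y(0) = 0, y'(0) = 4, the left side becomes (s^2 + s - 4)Y - (4).
The right side is L{t^4} = 24/s^5.
So (s^2 + s - 4)Y = 24/s^5 + (4).
Divide through and combine into a single rational function.

Y(s) = (4*s^5 + 24)/(s^7 + s^6 - 4*s^5)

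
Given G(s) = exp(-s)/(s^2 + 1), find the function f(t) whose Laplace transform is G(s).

f(t) = Heaviside(t - 1)*(sin(t - 1))

The factor e^(-s) signals a time shift by c = 1 (second shifting theorem).
L{sin(t)} = 1/(s^2 + 1), so L^-1{1/(s^2 + 1)} = sin(t).
Hence the inverse is u(t - 1) times that function evaluated at t - 1.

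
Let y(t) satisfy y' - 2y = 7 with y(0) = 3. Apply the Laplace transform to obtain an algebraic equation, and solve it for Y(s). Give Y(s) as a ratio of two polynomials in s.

Transform both sides with L{·}.
With L{y'} = sY - y(0) = sY - 3: the LHS transforms to (s - 2)Y - (3).
The right side is L{7} = 7/s.
So (s - 2)Y = 7/s + (3).
Isolate Y and clear denominators.

Y(s) = (3*s + 7)/(s^2 - 2*s)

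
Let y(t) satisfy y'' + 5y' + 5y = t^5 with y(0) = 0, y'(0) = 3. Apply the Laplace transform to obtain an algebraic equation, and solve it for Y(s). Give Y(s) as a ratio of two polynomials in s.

Y(s) = (3*s^6 + 120)/(s^8 + 5*s^7 + 5*s^6)

Transform both sides with L{·}.
Using L{y''} = s^2 Y - s·y(0) - y'(0) and L{y'} = sY - y(0), with y(0) = 0, y'(0) = 3, the left side becomes (s^2 + 5*s + 5)Y - (3).
The right side is L{t^5} = 120/s^6.
So (s^2 + 5*s + 5)Y = 120/s^6 + (3).
Solve for Y(s) and write it as one ratio of polynomials.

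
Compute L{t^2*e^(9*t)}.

L{e^(9t)} = 1/(s - 9).
Then apply L{t^2·g(t)} = (-1)^2 d^2/ds^2[H(s)] with H(s) = 1/(s - 9):
differentiating 2 times and applying the sign gives 2/(s - 9)^3.

2/(s - 9)^3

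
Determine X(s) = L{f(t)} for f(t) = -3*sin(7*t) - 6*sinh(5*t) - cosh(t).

By linearity of the Laplace transform, transform each term separately.
(-6)·[L{sinh(5t)} = 5/(s^2 - 25)]; (-1)·[L{cosh(t)} = s/(s^2 - 1)]; (-3)·[L{sin(7t)} = 7/(s^2 + 49)].

X(s) = -s/(s^2 - 1) - 21/(s^2 + 49) - 30/(s^2 - 25)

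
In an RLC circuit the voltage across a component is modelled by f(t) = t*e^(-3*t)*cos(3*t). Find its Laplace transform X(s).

L{cos(3t)} = s/(s^2 + 9).
Multiplying by e^(-3t) shifts s → s + 3, so L{e^(-3*t)*cos(3*t)} = (s + 3)/((s + 3)^2 + 9).
Then apply L{t·g(t)} = -d/ds[G(s)] with G(s) = (s + 3)/((s + 3)^2 + 9):
differentiating 1 time and applying the sign gives s*(s + 6)/(s^2 + 6*s + 18)^2.

X(s) = s*(s + 6)/(s^2 + 6*s + 18)^2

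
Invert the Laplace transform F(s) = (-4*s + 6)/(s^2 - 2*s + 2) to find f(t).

Complete the square in the denominator: s^2 - 2*s + 2 = (s - 1)^2 + 1^2.
Split the numerator to match: -4*s + 6 = -4·(s - 1) + 2·1.
Invert each term: -4·(s - 1)/((s - 1)^2 + 1) ↔ -4e^(t)cos(t); 2·1/((s - 1)^2 + 1) ↔ 2e^(t)sin(t).

f(t) = 2*exp(t)*sin(t) - 4*exp(t)*cos(t)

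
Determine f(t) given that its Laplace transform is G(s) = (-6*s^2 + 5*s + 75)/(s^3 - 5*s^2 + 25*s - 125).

Factor the denominator: s^3 - 5*s^2 + 25*s - 125 = (s - 5)*(s^2 + 25).
Partial fraction decomposition gives [-1/(s - 5)] + [-5*s/(s^2 + 25)] + [-20/(s^2 + 25)].
Invert each term: -1/(s - 5) ↔ -e^(5t); -5·s/(s^2 + 25) ↔ -5cos(5t); -4·5/(s^2 + 25) ↔ -4sin(5t).

f(t) = -exp(5*t) - 4*sin(5*t) - 5*cos(5*t)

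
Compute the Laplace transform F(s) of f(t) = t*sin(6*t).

L{sin(6t)} = 6/(s^2 + 36).
Then apply L{t·g(t)} = -d/ds[G(s)] with G(s) = 6/(s^2 + 36):
differentiating 1 time and applying the sign gives 12*s/(s^2 + 36)^2.

F(s) = 12*s/(s^2 + 36)^2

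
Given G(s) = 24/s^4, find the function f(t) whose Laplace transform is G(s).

f(t) = 4*t^3

Since L{t^3} = 3!/s^4 = 6/s^4, the inverse is t^3, scaled by 4.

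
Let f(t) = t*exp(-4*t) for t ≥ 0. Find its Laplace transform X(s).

X(s) = (s + 4)^(-2)

L{e^(-4t)} = 1/(s + 4).
Then apply L{t·g(t)} = -d/ds[G(s)] with G(s) = 1/(s + 4):
differentiating 1 time and applying the sign gives (s + 4)^(-2).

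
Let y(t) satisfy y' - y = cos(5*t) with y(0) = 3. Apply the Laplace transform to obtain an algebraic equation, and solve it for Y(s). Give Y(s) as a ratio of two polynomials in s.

Y(s) = (3*s^2 + s + 75)/(s^3 - s^2 + 25*s - 25)

Laplace-transform each side.
The derivative rules (L{y'} = sY - y(0) = sY - 3) turn the left side into (s - 1)Y - (3).
The right side is L{cos(5*t)} = s/(s^2 + 25).
So (s - 1)Y = s/(s^2 + 25) + (3).
Isolate Y and clear denominators.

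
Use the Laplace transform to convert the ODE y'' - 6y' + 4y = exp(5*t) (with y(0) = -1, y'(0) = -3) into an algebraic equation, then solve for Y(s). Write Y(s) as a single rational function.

Y(s) = (-s^2 + 8*s - 14)/(s^3 - 11*s^2 + 34*s - 20)

Transform both sides with L{·}.
The derivative rules (L{y''} = s^2 Y - s·y(0) - y'(0) and L{y'} = sY - y(0), with y(0) = -1, y'(0) = -3) turn the left side into (s^2 - 6*s + 4)Y - (-s + 3).
The right side is L{exp(5*t)} = 1/(s - 5).
So (s^2 - 6*s + 4)Y = 1/(s - 5) + (-s + 3).
Solve for Y(s) and write it as one ratio of polynomials.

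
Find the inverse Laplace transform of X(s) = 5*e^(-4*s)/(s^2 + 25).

Heaviside(t - 4)*(sin(5*t - 20))

The factor e^(-4s) signals a time shift by c = 4 (second shifting theorem).
L{sin(5t)} = 5/(s^2 + 25), so L^-1{5/(s^2 + 25)} = sin(5*t).
Hence the inverse is u(t - 4) times that function evaluated at t - 4.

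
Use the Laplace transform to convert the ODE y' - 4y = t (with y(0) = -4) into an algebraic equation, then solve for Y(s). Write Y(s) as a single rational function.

Laplace-transform each side.
The derivative rules (L{y'} = sY - y(0) = sY - (-4)) turn the left side into (s - 4)Y - (-4).
The right side is L{t} = s^(-2).
So (s - 4)Y = s^(-2) + (-4).
Divide through and combine into a single rational function.

Y(s) = (-4*s^2 + 1)/(s^3 - 4*s^2)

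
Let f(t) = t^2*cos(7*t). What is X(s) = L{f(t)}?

L{cos(7t)} = s/(s^2 + 49).
Then apply L{t^2·g(t)} = (-1)^2 d^2/ds^2[G(s)] with G(s) = s/(s^2 + 49):
differentiating 2 times and applying the sign gives 2*s*(s^2 - 147)/(s^2 + 49)^3.

X(s) = 2*s*(s^2 - 147)/(s^2 + 49)^3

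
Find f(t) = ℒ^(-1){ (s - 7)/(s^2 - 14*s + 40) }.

Rewrite the denominator: s^2 - 14*s + 40 = (s - 7)^2 - 9.
The form in (s - 7) signals a first-shifting-theorem factor e^(7t).
Since L{cosh(3t)} = s/(s^2 - 9), the inverse is e^(7*t)*cosh(3*t).

f(t) = exp(7*t)*cosh(3*t)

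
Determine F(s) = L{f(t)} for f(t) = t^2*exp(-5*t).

L{e^(-5t)} = 1/(s + 5).
Then apply L{t^2·g(t)} = (-1)^2 d^2/ds^2[G(s)] with G(s) = 1/(s + 5):
differentiating 2 times and applying the sign gives 2/(s + 5)^3.

F(s) = 2/(s + 5)^3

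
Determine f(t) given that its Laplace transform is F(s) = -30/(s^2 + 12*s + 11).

Rewrite the denominator: s^2 + 12*s + 11 = (s + 6)^2 - 25.
The form in (s + 6) signals a first-shifting-theorem factor e^(-6t).
Since L{sinh(5t)} = 5/(s^2 - 25), the inverse is exp(-6*t)*sinh(5*t), scaled by -6.

f(t) = -6*exp(-6*t)*sinh(5*t)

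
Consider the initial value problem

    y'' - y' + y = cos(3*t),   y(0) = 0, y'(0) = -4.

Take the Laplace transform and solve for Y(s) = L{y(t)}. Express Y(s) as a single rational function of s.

Y(s) = (-4*s^2 + s - 36)/(s^4 - s^3 + 10*s^2 - 9*s + 9)

Apply the Laplace transform to the equation.
With L{y''} = s^2 Y - s·y(0) - y'(0) and L{y'} = sY - y(0), with y(0) = 0, y'(0) = -4: the LHS transforms to (s^2 - s + 1)Y - (-4).
The right side is L{cos(3*t)} = s/(s^2 + 9).
So (s^2 - s + 1)Y = s/(s^2 + 9) + (-4).
Solve for Y(s) and write it as one ratio of polynomials.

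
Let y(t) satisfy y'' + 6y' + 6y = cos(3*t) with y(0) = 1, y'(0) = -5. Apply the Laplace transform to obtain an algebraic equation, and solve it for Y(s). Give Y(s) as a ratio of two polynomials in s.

Y(s) = (s^3 + s^2 + 10*s + 9)/(s^4 + 6*s^3 + 15*s^2 + 54*s + 54)

Apply the Laplace transform to the equation.
With L{y''} = s^2 Y - s·y(0) - y'(0) and L{y'} = sY - y(0), with y(0) = 1, y'(0) = -5: the LHS transforms to (s^2 + 6*s + 6)Y - (s + 1).
The right side is L{cos(3*t)} = s/(s^2 + 9).
So (s^2 + 6*s + 6)Y = s/(s^2 + 9) + (s + 1).
Solve for Y(s) and write it as one ratio of polynomials.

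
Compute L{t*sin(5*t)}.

L{sin(5t)} = 5/(s^2 + 25).
Then apply L{t·g(t)} = -d/ds[G(s)] with G(s) = 5/(s^2 + 25):
differentiating 1 time and applying the sign gives 10*s/(s^2 + 25)^2.

10*s/(s^2 + 25)^2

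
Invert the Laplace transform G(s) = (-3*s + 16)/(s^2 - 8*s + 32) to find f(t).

f(t) = exp(4*t)*sin(4*t) - 3*exp(4*t)*cos(4*t)

Complete the square in the denominator: s^2 - 8*s + 32 = (s - 4)^2 + 4^2.
Split the numerator to match: -3*s + 16 = -3·(s - 4) + 1·4.
Invert each term: -3·(s - 4)/((s - 4)^2 + 16) ↔ -3e^(4t)cos(4t); 1·4/((s - 4)^2 + 16) ↔ e^(4t)sin(4t).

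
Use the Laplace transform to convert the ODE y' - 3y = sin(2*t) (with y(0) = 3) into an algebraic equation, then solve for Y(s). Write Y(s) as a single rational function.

Y(s) = (3*s^2 + 14)/(s^3 - 3*s^2 + 4*s - 12)

Apply the Laplace transform to the equation.
Using L{y'} = sY - y(0) = sY - 3, the left side becomes (s - 3)Y - (3).
The right side is L{sin(2*t)} = 2/(s^2 + 4).
So (s - 3)Y = 2/(s^2 + 4) + (3).
Solve for Y(s) and write it as one ratio of polynomials.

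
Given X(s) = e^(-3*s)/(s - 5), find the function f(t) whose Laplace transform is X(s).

f(t) = Heaviside(t - 3)*(exp(5*t - 15))

The factor e^(-3s) signals a time shift by c = 3 (second shifting theorem).
L{e^(5t)} = 1/(s - 5), so L^-1{1/(s - 5)} = e^(5*t).
Hence the inverse is u(t - 3) times that function evaluated at t - 3.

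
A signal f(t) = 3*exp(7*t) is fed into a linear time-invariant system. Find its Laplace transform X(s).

L{3} = 3/s.
By the first shifting theorem, multiplying by e^(7t) replaces s with s - 7.

X(s) = 3/(s - 7)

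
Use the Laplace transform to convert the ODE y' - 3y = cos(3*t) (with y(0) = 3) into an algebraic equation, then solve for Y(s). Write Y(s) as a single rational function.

Y(s) = (3*s^2 + s + 27)/(s^3 - 3*s^2 + 9*s - 27)

Transform both sides with L{·}.
Using L{y'} = sY - y(0) = sY - 3, the left side becomes (s - 3)Y - (3).
The right side is L{cos(3*t)} = s/(s^2 + 9).
So (s - 3)Y = s/(s^2 + 9) + (3).
Divide through and combine into a single rational function.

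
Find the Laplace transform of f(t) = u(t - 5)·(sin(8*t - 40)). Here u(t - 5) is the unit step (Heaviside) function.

By the second shifting theorem, L{u(t - c)·g(t - c)} = e^(-cs)·H(s) with c = 5 and H(s) = L{g(t)}.
L{sin(8t)} = 8/(s^2 + 64).

8*exp(-5*s)/(s^2 + 64)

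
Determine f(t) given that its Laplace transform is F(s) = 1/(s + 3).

f(t) = exp(-3*t)

Since L{e^(-3t)} = 1/(s + 3), the inverse is exp(-3*t).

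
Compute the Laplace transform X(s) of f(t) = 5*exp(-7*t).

X(s) = 5/(s + 7)

L{5} = 5/s.
By the first shifting theorem, multiplying by e^(-7t) replaces s with s + 7.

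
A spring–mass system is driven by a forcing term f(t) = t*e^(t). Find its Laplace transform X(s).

L{t} = 1!/s^2 = 1/s^2.
By the first shifting theorem, multiplying by e^(t) replaces s with s - 1.

X(s) = (s - 1)^(-2)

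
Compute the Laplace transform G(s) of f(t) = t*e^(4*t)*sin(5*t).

L{sin(5t)} = 5/(s^2 + 25).
Multiplying by e^(4t) shifts s → s - 4, so L{e^(4*t)*sin(5*t)} = 5/((s - 4)^2 + 25).
Then apply L{t·g(t)} = -d/ds[H(s)] with H(s) = 5/((s - 4)^2 + 25):
differentiating 1 time and applying the sign gives 10*(s - 4)/(s^2 - 8*s + 41)^2.

G(s) = 10*(s - 4)/(s^2 - 8*s + 41)^2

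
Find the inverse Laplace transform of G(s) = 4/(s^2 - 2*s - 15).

exp(t)*sinh(4*t)

Rewrite the denominator: s^2 - 2*s - 15 = (s - 1)^2 - 16.
The form in (s - 1) signals a first-shifting-theorem factor e^(t).
Since L{sinh(4t)} = 4/(s^2 - 16), the inverse is e^(t)*sinh(4*t).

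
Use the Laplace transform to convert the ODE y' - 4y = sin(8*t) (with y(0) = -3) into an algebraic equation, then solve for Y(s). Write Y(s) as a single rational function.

Y(s) = (-3*s^2 - 184)/(s^3 - 4*s^2 + 64*s - 256)

Take the Laplace transform of both sides.
Using L{y'} = sY - y(0) = sY - (-3), the left side becomes (s - 4)Y - (-3).
The right side is L{sin(8*t)} = 8/(s^2 + 64).
So (s - 4)Y = 8/(s^2 + 64) + (-3).
Solve for Y(s) and write it as one ratio of polynomials.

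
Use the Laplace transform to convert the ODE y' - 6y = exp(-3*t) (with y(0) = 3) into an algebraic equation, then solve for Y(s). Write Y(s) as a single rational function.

Y(s) = (3*s + 10)/(s^2 - 3*s - 18)

Take the Laplace transform of both sides.
The derivative rules (L{y'} = sY - y(0) = sY - 3) turn the left side into (s - 6)Y - (3).
The right side is L{exp(-3*t)} = 1/(s + 3).
So (s - 6)Y = 1/(s + 3) + (3).
Solve for Y(s) and write it as one ratio of polynomials.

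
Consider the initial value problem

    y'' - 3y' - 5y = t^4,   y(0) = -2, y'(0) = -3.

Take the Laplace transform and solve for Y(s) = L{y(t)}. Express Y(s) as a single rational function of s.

Transform both sides with L{·}.
With L{y''} = s^2 Y - s·y(0) - y'(0) and L{y'} = sY - y(0), with y(0) = -2, y'(0) = -3: the LHS transforms to (s^2 - 3*s - 5)Y - (-2*s + 3).
The right side is L{t^4} = 24/s^5.
So (s^2 - 3*s - 5)Y = 24/s^5 + (-2*s + 3).
Solve for Y(s) and write it as one ratio of polynomials.

Y(s) = (-2*s^6 + 3*s^5 + 24)/(s^7 - 3*s^6 - 5*s^5)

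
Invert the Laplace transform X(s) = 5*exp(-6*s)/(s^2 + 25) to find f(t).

f(t) = Heaviside(t - 6)*(sin(5*t - 30))

The factor e^(-6s) signals a time shift by c = 6 (second shifting theorem).
L{sin(5t)} = 5/(s^2 + 25), so L^-1{5/(s^2 + 25)} = sin(5*t).
Hence the inverse is u(t - 6) times that function evaluated at t - 6.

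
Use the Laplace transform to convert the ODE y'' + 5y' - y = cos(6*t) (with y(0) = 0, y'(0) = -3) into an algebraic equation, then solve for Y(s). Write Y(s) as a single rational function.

Transform both sides with L{·}.
Using L{y''} = s^2 Y - s·y(0) - y'(0) and L{y'} = sY - y(0), with y(0) = 0, y'(0) = -3, the left side becomes (s^2 + 5*s - 1)Y - (-3).
The right side is L{cos(6*t)} = s/(s^2 + 36).
So (s^2 + 5*s - 1)Y = s/(s^2 + 36) + (-3).
Divide through and combine into a single rational function.

Y(s) = (-3*s^2 + s - 108)/(s^4 + 5*s^3 + 35*s^2 + 180*s - 36)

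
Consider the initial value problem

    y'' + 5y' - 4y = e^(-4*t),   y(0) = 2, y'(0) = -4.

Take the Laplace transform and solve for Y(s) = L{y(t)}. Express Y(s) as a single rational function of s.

Transform both sides with L{·}.
With L{y''} = s^2 Y - s·y(0) - y'(0) and L{y'} = sY - y(0), with y(0) = 2, y'(0) = -4: the LHS transforms to (s^2 + 5*s - 4)Y - (2*s + 6).
The right side is L{e^(-4*t)} = 1/(s + 4).
So (s^2 + 5*s - 4)Y = 1/(s + 4) + (2*s + 6).
Isolate Y and clear denominators.

Y(s) = (2*s^2 + 14*s + 25)/(s^3 + 9*s^2 + 16*s - 16)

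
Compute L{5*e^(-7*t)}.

5/(s + 7)

L{5} = 5/s.
By the first shifting theorem, multiplying by e^(-7t) replaces s with s + 7.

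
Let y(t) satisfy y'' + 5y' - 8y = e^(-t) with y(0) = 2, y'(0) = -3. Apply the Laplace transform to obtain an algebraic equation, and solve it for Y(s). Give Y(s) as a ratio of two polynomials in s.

Y(s) = (2*s^2 + 9*s + 8)/(s^3 + 6*s^2 - 3*s - 8)

Apply the Laplace transform to the equation.
The derivative rules (L{y''} = s^2 Y - s·y(0) - y'(0) and L{y'} = sY - y(0), with y(0) = 2, y'(0) = -3) turn the left side into (s^2 + 5*s - 8)Y - (2*s + 7).
The right side is L{e^(-t)} = 1/(s + 1).
So (s^2 + 5*s - 8)Y = 1/(s + 1) + (2*s + 7).
Divide through and combine into a single rational function.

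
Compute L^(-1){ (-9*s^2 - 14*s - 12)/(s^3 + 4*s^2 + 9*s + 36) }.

2*sin(3*t) - 5*cos(3*t) - 4*exp(-4*t)

Factor the denominator: s^3 + 4*s^2 + 9*s + 36 = (s + 4)*(s^2 + 9).
Partial fraction decomposition gives [-4/(s + 4)] + [-5*s/(s^2 + 9)] + [6/(s^2 + 9)].
Invert each term: -4/(s + 4) ↔ -4e^(-4t); -5·s/(s^2 + 9) ↔ -5cos(3t); 2·3/(s^2 + 9) ↔ 2sin(3t).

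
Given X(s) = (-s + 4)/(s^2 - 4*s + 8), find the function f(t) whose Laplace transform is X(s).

Complete the square in the denominator: s^2 - 4*s + 8 = (s - 2)^2 + 2^2.
Split the numerator to match: -s + 4 = -1·(s - 2) + 1·2.
Invert each term: -1·(s - 2)/((s - 2)^2 + 4) ↔ -e^(2t)cos(2t); 1·2/((s - 2)^2 + 4) ↔ e^(2t)sin(2t).

f(t) = exp(2*t)*sin(2*t) - exp(2*t)*cos(2*t)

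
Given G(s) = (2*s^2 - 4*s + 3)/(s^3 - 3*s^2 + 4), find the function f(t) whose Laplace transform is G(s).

Factor the denominator: s^3 - 3*s^2 + 4 = (s - 2)^2*(s + 1).
Partial fraction decomposition gives [1/(s - 2)] + [(s - 2)^(-2)] + [1/(s + 1)].
Invert each term: 1/(s - 2) ↔ e^(2t); 1/(s - 2)^2 ↔ t·e^(2t); 1/(s + 1) ↔ e^(-t).

f(t) = t*exp(2*t) + exp(2*t) + exp(-t)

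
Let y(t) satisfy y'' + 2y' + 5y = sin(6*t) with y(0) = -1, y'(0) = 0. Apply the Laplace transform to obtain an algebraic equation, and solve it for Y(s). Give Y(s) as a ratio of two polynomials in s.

Y(s) = (-s^3 - 2*s^2 - 36*s - 66)/(s^4 + 2*s^3 + 41*s^2 + 72*s + 180)

Apply the Laplace transform to the equation.
The derivative rules (L{y''} = s^2 Y - s·y(0) - y'(0) and L{y'} = sY - y(0), with y(0) = -1, y'(0) = 0) turn the left side into (s^2 + 2*s + 5)Y - (-s - 2).
The right side is L{sin(6*t)} = 6/(s^2 + 36).
So (s^2 + 2*s + 5)Y = 6/(s^2 + 36) + (-s - 2).
Solve for Y(s) and write it as one ratio of polynomials.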